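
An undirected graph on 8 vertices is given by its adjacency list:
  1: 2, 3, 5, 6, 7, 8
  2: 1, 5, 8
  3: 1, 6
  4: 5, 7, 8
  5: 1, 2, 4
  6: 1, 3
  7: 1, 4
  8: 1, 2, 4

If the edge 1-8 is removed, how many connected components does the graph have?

1

1 and 8 are still connected via 1-2-8, so the component count stays at 1.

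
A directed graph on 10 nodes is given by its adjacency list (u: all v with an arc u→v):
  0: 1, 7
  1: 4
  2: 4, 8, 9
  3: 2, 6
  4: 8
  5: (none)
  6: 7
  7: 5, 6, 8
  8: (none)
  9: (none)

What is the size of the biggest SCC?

2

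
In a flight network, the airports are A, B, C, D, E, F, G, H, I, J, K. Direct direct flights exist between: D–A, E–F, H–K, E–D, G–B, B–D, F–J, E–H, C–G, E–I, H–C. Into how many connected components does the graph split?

Starting from A we can reach A, B, C, D, E, F, G, H, I, J, K. That is one component of size 11.
Total: 1 component.

1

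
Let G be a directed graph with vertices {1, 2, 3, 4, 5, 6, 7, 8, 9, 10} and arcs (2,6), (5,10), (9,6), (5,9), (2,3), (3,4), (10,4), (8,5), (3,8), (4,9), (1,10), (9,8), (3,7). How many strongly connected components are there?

{4, 5, 8, 9, 10} are all mutually reachable — one SCC of size 5.
{6} is an SCC by itself.
{7} is an SCC by itself.
{1} is an SCC by itself.
{2} is an SCC by itself.
(and 1 more singleton SCC)
That gives 6 strongly connected components.

6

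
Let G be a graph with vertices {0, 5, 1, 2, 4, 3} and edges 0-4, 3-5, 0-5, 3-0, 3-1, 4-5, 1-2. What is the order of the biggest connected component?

6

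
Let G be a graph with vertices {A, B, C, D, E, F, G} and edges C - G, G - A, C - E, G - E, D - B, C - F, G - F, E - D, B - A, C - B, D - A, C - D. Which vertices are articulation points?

none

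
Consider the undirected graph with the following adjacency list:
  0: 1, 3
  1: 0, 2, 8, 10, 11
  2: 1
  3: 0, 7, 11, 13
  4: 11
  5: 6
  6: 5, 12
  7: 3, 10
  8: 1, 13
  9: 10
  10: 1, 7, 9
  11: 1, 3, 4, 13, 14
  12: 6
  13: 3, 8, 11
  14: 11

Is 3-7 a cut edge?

No

After removing 3-7, the path 3-11-1-10-7 still connects them, so the edge is not a bridge.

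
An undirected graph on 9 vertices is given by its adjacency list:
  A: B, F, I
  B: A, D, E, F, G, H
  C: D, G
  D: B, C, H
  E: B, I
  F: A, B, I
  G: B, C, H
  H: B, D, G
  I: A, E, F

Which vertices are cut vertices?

Removing B increases the component count from 1 to 2, so B is a cut vertex.
By contrast removing H leaves 1 component; it is not a cut vertex. No other vertex is a cut vertex either.

B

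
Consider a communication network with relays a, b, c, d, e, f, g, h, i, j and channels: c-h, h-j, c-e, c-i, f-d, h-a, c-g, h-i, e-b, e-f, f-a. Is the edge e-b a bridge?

Yes

Removing e-b leaves no path between e and b: the component count goes from 1 to 2. So it is a bridge.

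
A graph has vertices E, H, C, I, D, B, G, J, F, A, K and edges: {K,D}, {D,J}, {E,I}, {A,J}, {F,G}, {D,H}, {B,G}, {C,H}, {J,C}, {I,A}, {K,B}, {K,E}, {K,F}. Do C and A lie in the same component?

From C we can reach A, B, C, D, E, F, G, H, I, J, K, which includes A.

Yes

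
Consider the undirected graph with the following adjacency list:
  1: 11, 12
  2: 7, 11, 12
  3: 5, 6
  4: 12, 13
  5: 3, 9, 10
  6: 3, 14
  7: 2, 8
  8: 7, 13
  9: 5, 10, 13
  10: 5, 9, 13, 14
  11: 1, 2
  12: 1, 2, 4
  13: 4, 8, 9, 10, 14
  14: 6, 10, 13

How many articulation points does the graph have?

1

Removing 13 increases the component count from 1 to 2, so 13 is a cut vertex.
By contrast removing 11 leaves 1 component; it is not a cut vertex. No other vertex is a cut vertex either.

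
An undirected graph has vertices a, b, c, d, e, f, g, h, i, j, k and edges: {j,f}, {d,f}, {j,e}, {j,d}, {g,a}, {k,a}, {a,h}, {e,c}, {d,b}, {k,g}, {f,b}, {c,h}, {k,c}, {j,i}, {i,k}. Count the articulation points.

1

Removing j increases the component count from 1 to 2, so j is a cut vertex.
By contrast removing f leaves 1 component; it is not a cut vertex. No other vertex is a cut vertex either.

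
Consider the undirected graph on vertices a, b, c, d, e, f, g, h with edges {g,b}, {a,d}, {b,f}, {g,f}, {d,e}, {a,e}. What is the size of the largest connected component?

h is isolated — a component by itself.
c is isolated — a component by itself.
Starting from b we can reach b, f, g. That is one component of size 3.
Starting from a we can reach a, d, e. That is one component of size 3.
The largest has 3 vertices.

3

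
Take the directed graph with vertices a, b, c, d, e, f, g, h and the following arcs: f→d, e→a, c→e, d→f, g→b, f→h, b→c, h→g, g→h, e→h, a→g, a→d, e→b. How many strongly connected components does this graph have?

{a, b, c, d, e, f, g, h} are all mutually reachable — one SCC of size 8.
That gives 1 strongly connected component.

1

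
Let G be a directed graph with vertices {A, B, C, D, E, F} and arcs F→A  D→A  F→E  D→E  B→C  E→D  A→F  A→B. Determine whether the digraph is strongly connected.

No

There is no directed path from B to D, so the graph is not strongly connected.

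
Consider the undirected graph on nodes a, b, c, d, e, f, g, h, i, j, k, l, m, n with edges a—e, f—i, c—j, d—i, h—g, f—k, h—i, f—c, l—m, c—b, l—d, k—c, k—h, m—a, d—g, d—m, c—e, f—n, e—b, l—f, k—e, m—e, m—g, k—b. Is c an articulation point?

Yes

Deleting c raises the number of components from 1 to 2, so c is a cut vertex.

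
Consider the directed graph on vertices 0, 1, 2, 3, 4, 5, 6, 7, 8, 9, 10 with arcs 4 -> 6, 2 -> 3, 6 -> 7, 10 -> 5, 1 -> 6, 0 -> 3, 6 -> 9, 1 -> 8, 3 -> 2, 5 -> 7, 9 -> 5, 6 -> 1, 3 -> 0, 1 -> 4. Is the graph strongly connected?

There is no directed path from 8 to 4, so the graph is not strongly connected.

No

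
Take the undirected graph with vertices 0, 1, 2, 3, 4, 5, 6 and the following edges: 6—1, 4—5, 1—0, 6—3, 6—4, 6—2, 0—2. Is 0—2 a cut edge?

No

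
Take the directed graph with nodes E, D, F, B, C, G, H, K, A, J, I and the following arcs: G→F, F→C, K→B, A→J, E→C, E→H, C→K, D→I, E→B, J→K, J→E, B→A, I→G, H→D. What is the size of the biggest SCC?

11

{A, B, C, D, E, F, G, H, I, J, K} are all mutually reachable — one SCC of size 11.
The largest has 11 vertices.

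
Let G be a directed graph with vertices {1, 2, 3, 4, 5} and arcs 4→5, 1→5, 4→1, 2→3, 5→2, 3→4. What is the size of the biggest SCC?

5

{1, 2, 3, 4, 5} are all mutually reachable — one SCC of size 5.
The largest has 5 vertices.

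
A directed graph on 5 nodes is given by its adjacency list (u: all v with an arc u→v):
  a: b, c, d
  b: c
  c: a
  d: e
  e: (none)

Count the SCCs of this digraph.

{a, b, c} are all mutually reachable — one SCC of size 3.
{d} is an SCC by itself.
{e} is an SCC by itself.
That gives 3 strongly connected components.

3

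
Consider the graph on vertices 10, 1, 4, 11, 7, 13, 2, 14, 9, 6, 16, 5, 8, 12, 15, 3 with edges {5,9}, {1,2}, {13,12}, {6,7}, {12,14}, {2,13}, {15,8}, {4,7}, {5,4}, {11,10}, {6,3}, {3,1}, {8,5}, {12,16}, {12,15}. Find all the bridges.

10-11, 12-14, 12-16, 5-9

The edges on the cycle 6-3-1-2-13-12-15-8-5-4-7-6 are not bridges since each lies on that cycle.
But removing 11—10 disconnects 11 from 10; removing 16—12 disconnects 16 from 12; removing 5—9 disconnects 5 from 9; removing 14—12 disconnects 14 from 12 — these are bridges.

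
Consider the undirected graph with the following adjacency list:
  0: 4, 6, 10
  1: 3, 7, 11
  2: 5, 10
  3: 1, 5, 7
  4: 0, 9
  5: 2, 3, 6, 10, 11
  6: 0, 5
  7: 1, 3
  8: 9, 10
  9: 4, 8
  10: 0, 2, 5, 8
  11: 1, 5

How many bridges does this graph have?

The edges on the cycle 5-2-10-5 are not bridges since each lies on that cycle.
Every edge lies on some cycle, so there are no bridges.

0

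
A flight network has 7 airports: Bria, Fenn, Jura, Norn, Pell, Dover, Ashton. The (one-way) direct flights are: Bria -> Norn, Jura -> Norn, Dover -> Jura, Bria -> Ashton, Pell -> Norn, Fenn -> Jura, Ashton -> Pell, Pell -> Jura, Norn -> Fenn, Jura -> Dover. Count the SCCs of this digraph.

{Fenn, Jura, Norn, Dover} are all mutually reachable — one SCC of size 4.
{Bria} is an SCC by itself.
{Pell} is an SCC by itself.
{Ashton} is an SCC by itself.
That gives 4 strongly connected components.

4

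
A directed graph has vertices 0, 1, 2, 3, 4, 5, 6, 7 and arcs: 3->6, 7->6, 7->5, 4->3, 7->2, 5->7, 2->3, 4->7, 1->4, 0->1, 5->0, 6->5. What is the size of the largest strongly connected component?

{0, 1, 2, 3, 4, 5, 6, 7} are all mutually reachable — one SCC of size 8.
The largest has 8 vertices.

8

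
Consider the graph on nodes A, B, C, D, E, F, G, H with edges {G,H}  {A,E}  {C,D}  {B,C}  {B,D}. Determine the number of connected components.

4

F is isolated — a component by itself.
Starting from A we can reach A, E. That is one component of size 2.
Starting from G we can reach G, H. That is one component of size 2.
Starting from B we can reach B, C, D. That is one component of size 3.
Total: 4 components.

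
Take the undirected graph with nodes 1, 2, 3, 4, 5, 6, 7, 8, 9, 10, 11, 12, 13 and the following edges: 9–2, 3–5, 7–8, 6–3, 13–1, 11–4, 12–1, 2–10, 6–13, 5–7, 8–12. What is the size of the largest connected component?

Starting from 4 we can reach 4, 11. That is one component of size 2.
Starting from 2 we can reach 2, 9, 10. That is one component of size 3.
Starting from 1 we can reach 1, 3, 5, 6, 7, 8, 12, 13. That is one component of size 8.
The largest has 8 vertices.

8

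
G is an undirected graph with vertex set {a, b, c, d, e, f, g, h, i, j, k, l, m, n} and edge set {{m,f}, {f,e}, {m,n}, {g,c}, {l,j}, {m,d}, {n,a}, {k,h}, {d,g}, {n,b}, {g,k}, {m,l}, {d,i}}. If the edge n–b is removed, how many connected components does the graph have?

Before removal there is 1 component.
n–b is a bridge — removing it separates n's side from b's side.
After removal: 2 components.

2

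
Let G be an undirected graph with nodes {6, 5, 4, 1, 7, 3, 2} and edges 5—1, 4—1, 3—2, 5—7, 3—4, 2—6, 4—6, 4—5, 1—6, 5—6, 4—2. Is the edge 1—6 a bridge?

After removing 1—6, the path 1-4-6 still connects them, so the edge is not a bridge.

No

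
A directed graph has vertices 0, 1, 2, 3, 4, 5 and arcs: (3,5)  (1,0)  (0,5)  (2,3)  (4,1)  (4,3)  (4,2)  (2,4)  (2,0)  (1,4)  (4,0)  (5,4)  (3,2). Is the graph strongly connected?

Yes

From 2 we can reach every vertex (0, 1, 2, 3, 4, 5), and every vertex can reach 2 (0, 1, 2, 3, 4, 5). So the whole graph is one strongly connected component.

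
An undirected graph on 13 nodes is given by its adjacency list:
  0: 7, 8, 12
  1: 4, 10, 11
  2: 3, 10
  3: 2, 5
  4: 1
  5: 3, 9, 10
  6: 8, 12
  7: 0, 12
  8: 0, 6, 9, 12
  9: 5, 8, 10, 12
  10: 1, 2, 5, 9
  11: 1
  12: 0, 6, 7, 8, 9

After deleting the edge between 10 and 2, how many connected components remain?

10 and 2 are still connected via 10-5-3-2, so the component count stays at 1.

1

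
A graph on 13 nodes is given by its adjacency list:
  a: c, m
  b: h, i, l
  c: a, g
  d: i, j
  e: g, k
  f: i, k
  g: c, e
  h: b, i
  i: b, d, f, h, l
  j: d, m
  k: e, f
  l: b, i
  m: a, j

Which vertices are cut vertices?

i

Removing i increases the component count from 1 to 2, so i is a cut vertex.
By contrast removing f leaves 1 component; it is not a cut vertex. No other vertex is a cut vertex either.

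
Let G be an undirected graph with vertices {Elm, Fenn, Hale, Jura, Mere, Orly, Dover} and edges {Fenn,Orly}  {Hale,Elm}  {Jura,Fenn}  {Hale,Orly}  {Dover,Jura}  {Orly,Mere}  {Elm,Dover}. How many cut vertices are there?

1

Removing Orly increases the component count from 1 to 2, so Orly is a cut vertex.
By contrast removing Jura leaves 1 component; it is not a cut vertex. No other vertex is a cut vertex either.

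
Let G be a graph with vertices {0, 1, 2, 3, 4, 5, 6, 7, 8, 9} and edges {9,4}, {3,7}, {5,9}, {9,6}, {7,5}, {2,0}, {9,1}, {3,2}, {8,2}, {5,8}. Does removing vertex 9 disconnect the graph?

Deleting 9 raises the number of components from 1 to 4, so 9 is a cut vertex.

Yes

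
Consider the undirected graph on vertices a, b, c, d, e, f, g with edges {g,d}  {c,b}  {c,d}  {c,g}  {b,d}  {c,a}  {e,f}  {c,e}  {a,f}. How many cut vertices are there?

Removing c increases the component count from 1 to 2, so c is a cut vertex.
By contrast removing a leaves 1 component; it is not a cut vertex. No other vertex is a cut vertex either.

1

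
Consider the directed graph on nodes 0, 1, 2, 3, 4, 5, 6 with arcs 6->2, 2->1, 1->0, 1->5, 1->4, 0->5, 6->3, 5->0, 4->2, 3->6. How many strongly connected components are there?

3

{1, 2, 4} are all mutually reachable — one SCC of size 3.
{3, 6} are all mutually reachable — one SCC of size 2.
{0, 5} are all mutually reachable — one SCC of size 2.
That gives 3 strongly connected components.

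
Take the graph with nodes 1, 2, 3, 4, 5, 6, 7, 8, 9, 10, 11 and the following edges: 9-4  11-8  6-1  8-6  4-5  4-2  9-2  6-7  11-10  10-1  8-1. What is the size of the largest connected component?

3 is isolated — a component by itself.
Starting from 2 we can reach 2, 4, 5, 9. That is one component of size 4.
Starting from 1 we can reach 1, 6, 7, 8, 10, 11. That is one component of size 6.
The largest has 6 vertices.

6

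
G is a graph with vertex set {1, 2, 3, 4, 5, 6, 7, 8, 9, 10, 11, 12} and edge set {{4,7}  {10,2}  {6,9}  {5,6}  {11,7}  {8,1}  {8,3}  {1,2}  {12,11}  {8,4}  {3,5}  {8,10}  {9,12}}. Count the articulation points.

1

Removing 8 increases the component count from 1 to 2, so 8 is a cut vertex.
By contrast removing 3 leaves 1 component; it is not a cut vertex. No other vertex is a cut vertex either.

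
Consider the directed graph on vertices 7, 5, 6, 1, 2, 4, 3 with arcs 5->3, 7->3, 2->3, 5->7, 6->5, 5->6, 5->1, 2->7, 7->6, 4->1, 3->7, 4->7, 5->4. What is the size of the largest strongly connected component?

5

{3, 4, 5, 6, 7} are all mutually reachable — one SCC of size 5.
{1} is an SCC by itself.
{2} is an SCC by itself.
The largest has 5 vertices.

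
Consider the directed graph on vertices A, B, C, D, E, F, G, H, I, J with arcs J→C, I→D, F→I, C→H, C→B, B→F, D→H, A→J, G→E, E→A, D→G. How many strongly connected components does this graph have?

2

{A, B, C, D, E, F, G, I, J} are all mutually reachable — one SCC of size 9.
{H} is an SCC by itself.
That gives 2 strongly connected components.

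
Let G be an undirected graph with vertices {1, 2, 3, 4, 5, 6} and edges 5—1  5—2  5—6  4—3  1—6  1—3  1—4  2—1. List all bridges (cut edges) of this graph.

The edges on the cycle 5-2-1-5 are not bridges since each lies on that cycle.
Every edge lies on some cycle, so there are no bridges.

none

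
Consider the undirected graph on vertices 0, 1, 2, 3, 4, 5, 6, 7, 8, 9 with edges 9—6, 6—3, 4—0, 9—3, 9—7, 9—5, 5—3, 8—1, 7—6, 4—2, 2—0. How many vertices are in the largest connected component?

5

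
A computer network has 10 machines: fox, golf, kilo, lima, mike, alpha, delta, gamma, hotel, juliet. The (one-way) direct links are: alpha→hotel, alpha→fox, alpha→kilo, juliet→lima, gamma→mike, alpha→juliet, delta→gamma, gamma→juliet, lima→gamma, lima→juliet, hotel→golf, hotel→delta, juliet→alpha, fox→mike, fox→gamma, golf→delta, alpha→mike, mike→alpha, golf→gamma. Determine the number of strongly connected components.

2

{fox, golf, lima, mike, alpha, delta, gamma, hotel, juliet} are all mutually reachable — one SCC of size 9.
{kilo} is an SCC by itself.
That gives 2 strongly connected components.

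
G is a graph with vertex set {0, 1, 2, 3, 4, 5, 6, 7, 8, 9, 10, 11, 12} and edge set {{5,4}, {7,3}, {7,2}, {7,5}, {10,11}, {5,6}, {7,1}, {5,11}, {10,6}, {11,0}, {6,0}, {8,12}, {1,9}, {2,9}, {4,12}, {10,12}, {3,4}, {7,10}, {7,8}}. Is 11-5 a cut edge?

After removing 11-5, the path 11-10-7-5 still connects them, so the edge is not a bridge.

No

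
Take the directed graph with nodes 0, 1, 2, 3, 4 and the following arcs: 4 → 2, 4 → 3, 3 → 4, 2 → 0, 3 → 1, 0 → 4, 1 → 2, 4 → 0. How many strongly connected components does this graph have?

1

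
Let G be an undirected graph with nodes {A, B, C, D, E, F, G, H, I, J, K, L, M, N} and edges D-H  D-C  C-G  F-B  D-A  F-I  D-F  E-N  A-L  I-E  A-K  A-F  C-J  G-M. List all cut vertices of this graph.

Removing A increases the component count from 1 to 3, so A is a cut vertex.
Removing C increases the component count from 1 to 3, so C is a cut vertex.
Removing D increases the component count from 1 to 3, so D is a cut vertex.
Likewise E, F, G, I are cut vertices.
By contrast removing L leaves 1 component; it is not a cut vertex. No other vertex is a cut vertex either.

A, C, D, E, F, G, I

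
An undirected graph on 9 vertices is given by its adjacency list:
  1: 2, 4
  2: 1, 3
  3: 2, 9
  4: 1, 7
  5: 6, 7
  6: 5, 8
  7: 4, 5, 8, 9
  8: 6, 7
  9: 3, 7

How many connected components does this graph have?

Starting from 1 we can reach 1, 2, 3, 4, 5, 6, 7, 8, 9. That is one component of size 9.
Total: 1 component.

1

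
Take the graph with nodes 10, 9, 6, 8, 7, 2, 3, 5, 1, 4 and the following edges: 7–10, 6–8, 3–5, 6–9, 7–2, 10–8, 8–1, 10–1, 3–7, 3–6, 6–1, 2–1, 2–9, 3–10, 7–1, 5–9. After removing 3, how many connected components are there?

With 3 gone, the remaining components are: {4}; {1, 2, 5, 6, 7, 8, 9, 10}.
That is 2 components.

2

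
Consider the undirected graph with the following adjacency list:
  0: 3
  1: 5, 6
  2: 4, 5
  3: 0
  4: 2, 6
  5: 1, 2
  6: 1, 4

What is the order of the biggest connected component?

Starting from 0 we can reach 0, 3. That is one component of size 2.
Starting from 1 we can reach 1, 2, 4, 5, 6. That is one component of size 5.
The largest has 5 vertices.

5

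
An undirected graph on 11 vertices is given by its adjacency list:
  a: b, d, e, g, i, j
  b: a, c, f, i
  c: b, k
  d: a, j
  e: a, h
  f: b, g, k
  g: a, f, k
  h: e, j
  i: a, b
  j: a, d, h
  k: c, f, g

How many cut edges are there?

The edges on the cycle a-e-h-j-a are not bridges since each lies on that cycle.
Every edge lies on some cycle, so there are no bridges.

0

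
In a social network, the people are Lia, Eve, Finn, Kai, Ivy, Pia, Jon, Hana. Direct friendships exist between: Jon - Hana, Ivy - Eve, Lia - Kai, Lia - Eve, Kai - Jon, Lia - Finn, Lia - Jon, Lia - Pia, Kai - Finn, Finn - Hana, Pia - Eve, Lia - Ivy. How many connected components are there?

1

Starting from Eve we can reach Eve, Ivy, Jon, Kai, Lia, Pia, Finn, Hana. That is one component of size 8.
Total: 1 component.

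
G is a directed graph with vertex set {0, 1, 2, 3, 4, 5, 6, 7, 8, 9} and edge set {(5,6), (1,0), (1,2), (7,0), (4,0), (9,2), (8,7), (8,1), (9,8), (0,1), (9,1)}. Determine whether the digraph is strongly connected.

There is no directed path from 1 to 9, so the graph is not strongly connected.

No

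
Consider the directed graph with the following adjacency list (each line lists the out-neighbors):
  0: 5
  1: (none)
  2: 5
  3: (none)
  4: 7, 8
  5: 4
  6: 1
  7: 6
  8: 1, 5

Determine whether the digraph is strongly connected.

There is no directed path from 2 to 3, so the graph is not strongly connected.

No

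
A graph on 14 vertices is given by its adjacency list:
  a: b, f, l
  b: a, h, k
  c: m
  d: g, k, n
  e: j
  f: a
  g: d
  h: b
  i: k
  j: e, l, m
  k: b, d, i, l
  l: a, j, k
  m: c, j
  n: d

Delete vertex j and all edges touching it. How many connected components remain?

3

With j gone, the remaining components are: {e}; {c, m}; {a, b, d, f, g, h, i, k, l, n}.
That is 3 components.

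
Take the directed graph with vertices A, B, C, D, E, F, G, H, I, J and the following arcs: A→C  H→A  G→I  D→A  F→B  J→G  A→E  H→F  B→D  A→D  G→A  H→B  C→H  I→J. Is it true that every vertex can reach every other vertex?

There is no directed path from E to I, so the graph is not strongly connected.

No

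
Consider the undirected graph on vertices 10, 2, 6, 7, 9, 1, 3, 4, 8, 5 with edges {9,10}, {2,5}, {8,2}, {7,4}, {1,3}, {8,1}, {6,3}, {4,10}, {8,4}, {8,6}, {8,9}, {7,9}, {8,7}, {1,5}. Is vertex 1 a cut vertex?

No

Deleting 1 leaves 1 component (was 1) (its neighbors 3, 5, 8 remain connected to each other), so 1 is not a cut vertex.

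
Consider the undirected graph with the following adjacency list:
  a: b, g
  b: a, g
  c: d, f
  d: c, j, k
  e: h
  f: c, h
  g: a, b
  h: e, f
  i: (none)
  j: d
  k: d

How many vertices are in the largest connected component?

i is isolated — a component by itself.
Starting from a we can reach a, b, g. That is one component of size 3.
Starting from c we can reach c, d, e, f, h, j, k. That is one component of size 7.
The largest has 7 vertices.

7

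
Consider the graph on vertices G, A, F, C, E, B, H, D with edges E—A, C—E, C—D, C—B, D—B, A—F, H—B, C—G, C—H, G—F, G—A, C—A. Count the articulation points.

1

Removing C increases the component count from 1 to 2, so C is a cut vertex.
By contrast removing E leaves 1 component; it is not a cut vertex. No other vertex is a cut vertex either.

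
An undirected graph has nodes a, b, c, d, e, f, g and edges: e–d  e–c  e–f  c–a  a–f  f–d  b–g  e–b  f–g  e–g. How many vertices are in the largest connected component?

Starting from a we can reach a, b, c, d, e, f, g. That is one component of size 7.
The largest has 7 vertices.

7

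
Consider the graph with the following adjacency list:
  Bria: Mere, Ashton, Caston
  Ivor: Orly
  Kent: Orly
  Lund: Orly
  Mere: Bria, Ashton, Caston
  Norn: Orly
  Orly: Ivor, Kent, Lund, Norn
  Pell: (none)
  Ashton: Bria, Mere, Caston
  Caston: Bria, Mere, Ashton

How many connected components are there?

3

Pell is isolated — a component by itself.
Starting from Bria we can reach Bria, Mere, Ashton, Caston. That is one component of size 4.
Starting from Ivor we can reach Ivor, Kent, Lund, Norn, Orly. That is one component of size 5.
Total: 3 components.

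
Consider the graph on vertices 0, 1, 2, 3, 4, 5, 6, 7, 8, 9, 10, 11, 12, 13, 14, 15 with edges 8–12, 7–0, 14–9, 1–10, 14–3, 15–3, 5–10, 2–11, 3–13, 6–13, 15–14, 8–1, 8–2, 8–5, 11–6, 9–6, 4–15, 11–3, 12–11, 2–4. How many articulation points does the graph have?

Removing 8 increases the component count from 2 to 3, so 8 is a cut vertex.
By contrast removing 11 leaves 2 components; it is not a cut vertex. No other vertex is a cut vertex either.

1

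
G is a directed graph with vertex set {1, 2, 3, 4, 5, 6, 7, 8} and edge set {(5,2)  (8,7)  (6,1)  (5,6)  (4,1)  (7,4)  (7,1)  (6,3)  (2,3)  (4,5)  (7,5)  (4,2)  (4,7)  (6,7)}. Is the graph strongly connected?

No

There is no directed path from 3 to 2, so the graph is not strongly connected.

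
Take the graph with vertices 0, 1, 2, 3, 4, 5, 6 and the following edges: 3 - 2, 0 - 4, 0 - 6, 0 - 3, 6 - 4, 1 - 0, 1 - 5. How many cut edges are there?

4

The edges on the cycle 0-6-4-0 are not bridges since each lies on that cycle.
But removing 1 - 0 disconnects 1 from 0; removing 3 - 2 disconnects 3 from 2; removing 0 - 3 disconnects 0 from 3; removing 1 - 5 disconnects 1 from 5 — these are bridges.
That makes 4 bridges.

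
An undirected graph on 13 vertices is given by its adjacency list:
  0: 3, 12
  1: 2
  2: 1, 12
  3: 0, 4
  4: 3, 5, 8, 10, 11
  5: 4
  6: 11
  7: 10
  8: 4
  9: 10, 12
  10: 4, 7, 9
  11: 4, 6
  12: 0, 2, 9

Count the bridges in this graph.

The edges on the cycle 0-12-9-10-4-3-0 are not bridges since each lies on that cycle.
But removing 4-11 disconnects 4 from 11; removing 2-1 disconnects 2 from 1; removing 12-2 disconnects 12 from 2; removing 11-6 disconnects 11 from 6 — these are bridges.
In total 7 edges are bridges.

7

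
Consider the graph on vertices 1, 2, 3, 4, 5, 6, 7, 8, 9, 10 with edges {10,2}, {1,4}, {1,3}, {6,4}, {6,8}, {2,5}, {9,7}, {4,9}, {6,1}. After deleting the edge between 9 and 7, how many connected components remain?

Before removal there are 2 components.
9–7 is a bridge — removing it separates 9's side from 7's side.
After removal: 3 components.

3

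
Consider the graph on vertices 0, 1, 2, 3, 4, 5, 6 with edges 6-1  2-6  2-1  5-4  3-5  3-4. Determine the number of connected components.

3

0 is isolated — a component by itself.
Starting from 3 we can reach 3, 4, 5. That is one component of size 3.
Starting from 1 we can reach 1, 2, 6. That is one component of size 3.
Total: 3 components.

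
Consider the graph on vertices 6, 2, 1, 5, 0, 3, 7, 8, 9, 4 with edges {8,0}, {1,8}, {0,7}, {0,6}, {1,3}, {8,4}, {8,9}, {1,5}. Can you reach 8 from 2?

The component containing 2 is {2}, and 8 is not in it.

No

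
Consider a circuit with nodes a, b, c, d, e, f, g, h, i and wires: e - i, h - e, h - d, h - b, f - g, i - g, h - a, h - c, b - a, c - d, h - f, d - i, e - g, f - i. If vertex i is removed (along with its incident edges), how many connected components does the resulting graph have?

With i gone, the remaining components are: {a, b, c, d, e, f, g, h}.
That is 1 component.

1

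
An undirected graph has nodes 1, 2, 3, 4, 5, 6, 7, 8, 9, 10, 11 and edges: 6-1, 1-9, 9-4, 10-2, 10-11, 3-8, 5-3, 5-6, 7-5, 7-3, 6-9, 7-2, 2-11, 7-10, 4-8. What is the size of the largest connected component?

Starting from 1 we can reach 1, 2, 3, 4, 5, 6, 7, 8, 9, 10, 11. That is one component of size 11.
The largest has 11 vertices.

11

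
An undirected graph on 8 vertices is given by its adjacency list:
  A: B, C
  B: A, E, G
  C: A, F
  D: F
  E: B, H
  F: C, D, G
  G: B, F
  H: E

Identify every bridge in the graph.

B-E, D-F, E-H

The edges on the cycle B-G-F-C-A-B are not bridges since each lies on that cycle.
But removing F-D disconnects F from D; removing E-H disconnects E from H; removing B-E disconnects B from E — these are bridges.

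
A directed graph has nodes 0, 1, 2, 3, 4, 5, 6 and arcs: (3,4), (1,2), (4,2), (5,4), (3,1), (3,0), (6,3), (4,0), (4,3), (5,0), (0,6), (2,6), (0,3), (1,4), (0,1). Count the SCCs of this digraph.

{0, 1, 2, 3, 4, 6} are all mutually reachable — one SCC of size 6.
{5} is an SCC by itself.
That gives 2 strongly connected components.

2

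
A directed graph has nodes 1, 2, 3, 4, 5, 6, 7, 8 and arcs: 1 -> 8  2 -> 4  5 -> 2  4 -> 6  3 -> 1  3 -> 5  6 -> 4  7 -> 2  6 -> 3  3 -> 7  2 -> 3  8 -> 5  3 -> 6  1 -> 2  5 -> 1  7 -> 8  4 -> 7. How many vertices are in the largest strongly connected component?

8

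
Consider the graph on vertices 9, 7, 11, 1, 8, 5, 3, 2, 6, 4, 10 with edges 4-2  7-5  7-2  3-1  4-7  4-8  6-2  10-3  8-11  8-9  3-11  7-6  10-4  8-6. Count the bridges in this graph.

The edges on the cycle 10-4-8-11-3-10 are not bridges since each lies on that cycle.
But removing 5-7 disconnects 5 from 7; removing 1-3 disconnects 1 from 3; removing 8-9 disconnects 8 from 9 — these are bridges.
That makes 3 bridges.

3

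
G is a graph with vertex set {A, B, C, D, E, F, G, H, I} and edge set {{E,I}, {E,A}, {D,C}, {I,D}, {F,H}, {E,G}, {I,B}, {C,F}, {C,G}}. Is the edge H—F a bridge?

Removing H—F leaves no path between H and F: the component count goes from 1 to 2. So it is a bridge.

Yes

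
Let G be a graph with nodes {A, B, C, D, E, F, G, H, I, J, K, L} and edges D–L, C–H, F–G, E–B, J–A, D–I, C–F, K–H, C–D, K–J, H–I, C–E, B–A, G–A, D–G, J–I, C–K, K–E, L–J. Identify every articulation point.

Removing G, for instance, still leaves 1 component. No single vertex removal increases the component count — the graph has no articulation points.

none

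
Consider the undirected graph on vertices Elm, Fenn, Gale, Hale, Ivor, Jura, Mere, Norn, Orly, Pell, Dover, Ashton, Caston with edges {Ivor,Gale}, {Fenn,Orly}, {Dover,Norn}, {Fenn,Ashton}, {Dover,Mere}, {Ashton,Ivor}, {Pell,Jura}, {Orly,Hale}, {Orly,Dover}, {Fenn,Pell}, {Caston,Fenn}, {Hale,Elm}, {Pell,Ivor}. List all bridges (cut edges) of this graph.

The edges on the cycle Fenn-Ashton-Ivor-Pell-Fenn are not bridges since each lies on that cycle.
But removing Dover - Norn disconnects Dover from Norn; removing Orly - Hale disconnects Orly from Hale; removing Pell - Jura disconnects Pell from Jura; removing Caston - Fenn disconnects Caston from Fenn — these are bridges.
In total 9 edges are bridges.

Caston-Fenn, Dover-Mere, Dover-Norn, Dover-Orly, Elm-Hale, Fenn-Orly, Gale-Ivor, Hale-Orly, Jura-Pell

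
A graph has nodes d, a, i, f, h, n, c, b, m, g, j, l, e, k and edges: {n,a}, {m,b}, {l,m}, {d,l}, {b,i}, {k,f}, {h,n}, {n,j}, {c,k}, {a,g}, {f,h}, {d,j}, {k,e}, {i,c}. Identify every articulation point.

a, k, n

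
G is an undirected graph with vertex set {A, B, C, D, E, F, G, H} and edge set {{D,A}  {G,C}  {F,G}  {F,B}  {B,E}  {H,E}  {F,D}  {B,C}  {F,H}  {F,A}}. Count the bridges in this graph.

0

The edges on the cycle F-D-A-F are not bridges since each lies on that cycle.
Every edge lies on some cycle, so there are no bridges.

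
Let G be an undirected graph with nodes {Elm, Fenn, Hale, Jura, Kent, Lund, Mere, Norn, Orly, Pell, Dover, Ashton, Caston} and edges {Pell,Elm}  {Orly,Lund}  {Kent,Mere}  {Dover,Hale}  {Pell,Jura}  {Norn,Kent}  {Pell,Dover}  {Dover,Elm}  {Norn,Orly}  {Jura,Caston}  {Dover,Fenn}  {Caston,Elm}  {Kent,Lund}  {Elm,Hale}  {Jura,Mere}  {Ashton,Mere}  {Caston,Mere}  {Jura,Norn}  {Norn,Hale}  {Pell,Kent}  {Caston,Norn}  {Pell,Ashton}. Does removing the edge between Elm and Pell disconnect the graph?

After removing Elm–Pell, the path Elm-Dover-Pell still connects them, so the edge is not a bridge.

No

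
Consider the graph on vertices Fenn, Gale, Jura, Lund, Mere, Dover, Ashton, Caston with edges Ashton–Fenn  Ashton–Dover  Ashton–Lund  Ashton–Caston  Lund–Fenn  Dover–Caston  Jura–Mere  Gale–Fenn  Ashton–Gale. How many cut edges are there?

1

The edges on the cycle Ashton-Dover-Caston-Ashton are not bridges since each lies on that cycle.
But removing Jura–Mere disconnects Jura from Mere — this is a bridge.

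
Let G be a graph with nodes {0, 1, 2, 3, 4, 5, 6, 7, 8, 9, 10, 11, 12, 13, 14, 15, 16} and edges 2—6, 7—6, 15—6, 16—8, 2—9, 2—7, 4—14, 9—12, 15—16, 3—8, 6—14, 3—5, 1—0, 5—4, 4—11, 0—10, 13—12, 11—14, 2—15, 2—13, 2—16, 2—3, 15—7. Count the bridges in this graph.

2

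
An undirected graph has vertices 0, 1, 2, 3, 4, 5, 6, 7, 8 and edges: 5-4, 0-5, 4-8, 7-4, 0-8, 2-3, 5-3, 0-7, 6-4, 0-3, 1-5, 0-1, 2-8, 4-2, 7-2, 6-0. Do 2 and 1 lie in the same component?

Yes

From 2 we can reach 0, 1, 2, 3, 4, 5, 6, 7, 8, which includes 1.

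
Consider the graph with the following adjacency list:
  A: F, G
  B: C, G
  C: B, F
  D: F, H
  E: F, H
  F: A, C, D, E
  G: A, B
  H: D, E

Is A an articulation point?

Deleting A leaves 1 component (was 1) (its neighbors F, G remain connected to each other), so A is not a cut vertex.

No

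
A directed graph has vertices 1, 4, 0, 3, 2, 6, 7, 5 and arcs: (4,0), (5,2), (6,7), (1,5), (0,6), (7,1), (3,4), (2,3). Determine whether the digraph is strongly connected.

Yes

From 5 we can reach every vertex (0, 1, 2, 3, 4, 5, 6, 7), and every vertex can reach 5 (0, 1, 2, 3, 4, 5, 6, 7). So the whole graph is one strongly connected component.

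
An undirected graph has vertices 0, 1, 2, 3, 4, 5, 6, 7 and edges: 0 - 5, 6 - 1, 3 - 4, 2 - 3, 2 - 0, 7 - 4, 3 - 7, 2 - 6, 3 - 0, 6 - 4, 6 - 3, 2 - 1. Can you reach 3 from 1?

Yes

From 1 we can reach 0, 1, 2, 3, 4, 5, 6, 7, which includes 3.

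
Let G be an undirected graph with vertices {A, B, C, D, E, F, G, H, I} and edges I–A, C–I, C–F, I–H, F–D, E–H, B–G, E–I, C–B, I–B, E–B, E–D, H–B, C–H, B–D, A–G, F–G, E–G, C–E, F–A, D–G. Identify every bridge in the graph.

The edges on the cycle E-B-D-E are not bridges since each lies on that cycle.
Every edge lies on some cycle, so there are no bridges.

none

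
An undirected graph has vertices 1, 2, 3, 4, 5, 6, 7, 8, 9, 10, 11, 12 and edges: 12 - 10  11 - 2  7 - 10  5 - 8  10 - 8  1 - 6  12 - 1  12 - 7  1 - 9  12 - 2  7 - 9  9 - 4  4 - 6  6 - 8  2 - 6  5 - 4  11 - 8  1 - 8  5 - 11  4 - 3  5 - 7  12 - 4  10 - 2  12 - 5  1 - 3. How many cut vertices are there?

Removing 8, for instance, still leaves 1 component. No single vertex removal increases the component count — the graph has no articulation points.

0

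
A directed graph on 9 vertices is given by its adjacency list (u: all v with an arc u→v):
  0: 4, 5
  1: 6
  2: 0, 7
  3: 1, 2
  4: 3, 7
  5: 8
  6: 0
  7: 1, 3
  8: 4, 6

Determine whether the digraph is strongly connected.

Yes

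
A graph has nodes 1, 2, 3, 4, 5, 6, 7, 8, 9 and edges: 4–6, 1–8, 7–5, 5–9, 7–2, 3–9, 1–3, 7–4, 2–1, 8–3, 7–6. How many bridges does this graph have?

0

The edges on the cycle 7-4-6-7 are not bridges since each lies on that cycle.
Every edge lies on some cycle, so there are no bridges.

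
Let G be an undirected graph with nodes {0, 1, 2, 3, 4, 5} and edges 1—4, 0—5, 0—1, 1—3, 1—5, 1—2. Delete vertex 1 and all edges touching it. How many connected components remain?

With 1 gone, the remaining components are: {2}; {3}; {4}; {0, 5}.
That is 4 components.

4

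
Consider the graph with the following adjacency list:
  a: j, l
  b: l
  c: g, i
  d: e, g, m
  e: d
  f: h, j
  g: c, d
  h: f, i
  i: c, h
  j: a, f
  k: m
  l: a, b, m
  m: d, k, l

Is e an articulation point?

Deleting e leaves 1 component (was 1), so e is not a cut vertex.

No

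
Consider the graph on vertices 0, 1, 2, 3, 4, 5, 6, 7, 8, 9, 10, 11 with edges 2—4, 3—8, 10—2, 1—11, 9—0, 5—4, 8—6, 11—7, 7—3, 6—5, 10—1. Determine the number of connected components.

2

Starting from 0 we can reach 0, 9. That is one component of size 2.
Starting from 1 we can reach 1, 2, 3, 4, 5, 6, 7, 8, 10, 11. That is one component of size 10.
Total: 2 components.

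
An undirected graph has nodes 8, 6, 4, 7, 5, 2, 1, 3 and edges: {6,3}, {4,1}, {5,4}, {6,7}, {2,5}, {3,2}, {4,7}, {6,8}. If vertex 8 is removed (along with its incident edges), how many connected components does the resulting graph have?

1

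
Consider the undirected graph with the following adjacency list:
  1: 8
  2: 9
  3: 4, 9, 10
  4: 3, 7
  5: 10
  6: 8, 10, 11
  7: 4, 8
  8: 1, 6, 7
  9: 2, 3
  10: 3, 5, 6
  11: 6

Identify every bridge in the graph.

The edges on the cycle 3-10-6-8-7-4-3 are not bridges since each lies on that cycle.
But removing 6-11 disconnects 6 from 11; removing 8-1 disconnects 8 from 1; removing 2-9 disconnects 2 from 9; removing 5-10 disconnects 5 from 10 — these are bridges.
In total 5 edges are bridges.

1-8, 10-5, 11-6, 2-9, 3-9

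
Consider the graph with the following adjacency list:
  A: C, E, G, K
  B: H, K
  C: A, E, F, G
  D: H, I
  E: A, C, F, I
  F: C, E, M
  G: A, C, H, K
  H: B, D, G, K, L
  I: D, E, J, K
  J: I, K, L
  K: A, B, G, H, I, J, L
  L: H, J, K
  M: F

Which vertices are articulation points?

Removing F increases the component count from 1 to 2, so F is a cut vertex.
By contrast removing A leaves 1 component; it is not a cut vertex. No other vertex is a cut vertex either.

F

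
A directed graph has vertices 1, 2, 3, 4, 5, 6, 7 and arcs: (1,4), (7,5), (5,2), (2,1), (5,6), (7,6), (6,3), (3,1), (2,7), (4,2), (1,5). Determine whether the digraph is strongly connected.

From 7 we can reach every vertex (1, 2, 3, 4, 5, 6, 7), and every vertex can reach 7 (1, 2, 3, 4, 5, 6, 7). So the whole graph is one strongly connected component.

Yes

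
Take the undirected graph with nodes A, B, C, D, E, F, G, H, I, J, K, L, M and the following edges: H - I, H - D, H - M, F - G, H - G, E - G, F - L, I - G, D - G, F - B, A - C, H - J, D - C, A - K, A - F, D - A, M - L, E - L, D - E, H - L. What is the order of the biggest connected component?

Starting from A we can reach A, B, C, D, E, F, G, H, I, J, K, L, M. That is one component of size 13.
The largest has 13 vertices.

13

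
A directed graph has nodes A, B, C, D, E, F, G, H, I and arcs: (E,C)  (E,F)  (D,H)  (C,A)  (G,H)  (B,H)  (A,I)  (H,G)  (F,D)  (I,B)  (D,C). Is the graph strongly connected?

There is no directed path from I to A, so the graph is not strongly connected.

No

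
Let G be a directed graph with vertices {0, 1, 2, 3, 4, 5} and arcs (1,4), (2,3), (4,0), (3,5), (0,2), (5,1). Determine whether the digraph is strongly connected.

From 1 we can reach every vertex (0, 1, 2, 3, 4, 5), and every vertex can reach 1 (0, 1, 2, 3, 4, 5). So the whole graph is one strongly connected component.

Yes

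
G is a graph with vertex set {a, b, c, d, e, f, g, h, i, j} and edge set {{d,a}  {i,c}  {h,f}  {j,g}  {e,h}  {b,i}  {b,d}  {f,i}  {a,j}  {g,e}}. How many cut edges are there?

The edges on the cycle b-d-a-j-g-e-h-f-i-b are not bridges since each lies on that cycle.
But removing i–c disconnects i from c — this is a bridge.

1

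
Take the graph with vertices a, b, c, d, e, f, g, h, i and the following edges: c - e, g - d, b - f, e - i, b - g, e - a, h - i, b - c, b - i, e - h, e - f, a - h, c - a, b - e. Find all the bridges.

b-g, d-g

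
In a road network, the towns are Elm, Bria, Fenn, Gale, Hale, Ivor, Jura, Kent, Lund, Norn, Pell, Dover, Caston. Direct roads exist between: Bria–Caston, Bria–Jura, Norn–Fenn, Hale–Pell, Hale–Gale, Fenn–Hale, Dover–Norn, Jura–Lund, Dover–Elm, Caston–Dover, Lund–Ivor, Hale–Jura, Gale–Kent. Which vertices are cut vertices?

Gale, Hale, Jura, Lund, Dover

Removing Gale increases the component count from 1 to 2, so Gale is a cut vertex.
Removing Hale increases the component count from 1 to 3, so Hale is a cut vertex.
Removing Jura increases the component count from 1 to 2, so Jura is a cut vertex.
Likewise Lund, Dover are cut vertices.
By contrast removing Pell leaves 1 component; it is not a cut vertex. No other vertex is a cut vertex either.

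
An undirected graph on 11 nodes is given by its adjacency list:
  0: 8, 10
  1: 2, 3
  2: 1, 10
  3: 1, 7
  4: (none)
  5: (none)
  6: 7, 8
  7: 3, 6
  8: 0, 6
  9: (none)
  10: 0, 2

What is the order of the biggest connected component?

5 is isolated — a component by itself.
4 is isolated — a component by itself.
9 is isolated — a component by itself.
Starting from 0 we can reach 0, 1, 2, 3, 6, 7, 8, 10. That is one component of size 8.
The largest has 8 vertices.

8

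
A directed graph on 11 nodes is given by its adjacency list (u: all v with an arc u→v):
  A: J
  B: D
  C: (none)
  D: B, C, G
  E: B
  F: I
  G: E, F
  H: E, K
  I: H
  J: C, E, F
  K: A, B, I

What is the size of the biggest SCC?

{A, B, D, E, F, G, H, I, J, K} are all mutually reachable — one SCC of size 10.
{C} is an SCC by itself.
The largest has 10 vertices.

10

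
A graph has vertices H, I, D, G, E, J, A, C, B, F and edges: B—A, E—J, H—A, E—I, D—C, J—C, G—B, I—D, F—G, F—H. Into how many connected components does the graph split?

Starting from A we can reach A, B, F, G, H. That is one component of size 5.
Starting from C we can reach C, D, E, I, J. That is one component of size 5.
Total: 2 components.

2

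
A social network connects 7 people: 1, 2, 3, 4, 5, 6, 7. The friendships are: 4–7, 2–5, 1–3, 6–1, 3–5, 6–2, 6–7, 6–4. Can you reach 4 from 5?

Yes

From 5 we can reach 1, 2, 3, 4, 5, 6, 7, which includes 4.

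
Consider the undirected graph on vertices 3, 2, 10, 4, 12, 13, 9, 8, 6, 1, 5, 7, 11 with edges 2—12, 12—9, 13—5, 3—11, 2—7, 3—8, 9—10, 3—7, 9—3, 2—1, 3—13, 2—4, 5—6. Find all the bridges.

1-2, 10-9, 11-3, 13-3, 13-5, 2-4, 3-8, 5-6

The edges on the cycle 2-12-9-3-7-2 are not bridges since each lies on that cycle.
But removing 9—10 disconnects 9 from 10; removing 5—6 disconnects 5 from 6; removing 8—3 disconnects 8 from 3; removing 3—11 disconnects 3 from 11 — these are bridges.
In total 8 edges are bridges.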